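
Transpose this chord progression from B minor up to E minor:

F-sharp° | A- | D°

B° D- G°

B minor up to E minor is a perfect fourth; each chord root moves by that interval while the quality stays the same.
F-sharp°: root F-sharp up a perfect fourth → B, giving B°.
A-: root A up a perfect fourth → D, giving D-.
D°: root D up a perfect fourth → G, giving G°.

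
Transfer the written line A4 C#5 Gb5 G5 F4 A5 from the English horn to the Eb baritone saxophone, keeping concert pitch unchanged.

B5 D#6 Ab6 A6 G5 B6

First find concert pitch: the English horn sounds a perfect fifth below written, so A4 C#5 Gb5 G5 F4 A5 sounds D4 F#4 Cb5 C5 Bb3 D5.
Then write for Eb baritone saxophone: it sounds a major thirteenth below written, so the part must be a major thirteenth above concert.
D4 → B5
F#4 → D#6
Cb5 → Ab6
C5 → A6
Bb3 → G5
D5 → B6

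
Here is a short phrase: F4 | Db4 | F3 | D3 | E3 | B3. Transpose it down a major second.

Eb4 Cb4 Eb3 C3 D3 A3

F4 down a major second is Eb4.
A major second down from Db4 gives Cb4.
A major second down from F3 gives Eb3.
A major second down from D3 gives C3.
E3: a second down reaches D, and 2 semitones makes it D3.
A major second down from B3 gives A3.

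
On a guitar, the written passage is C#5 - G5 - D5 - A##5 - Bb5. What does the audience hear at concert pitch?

The guitar sounds a perfect octave below written, so transpose each written note down a perfect octave.
C#5 to C#4
G5 to G4
D5 to D4
A##5 to A##4
Bb5 to Bb4

C#4 G4 D4 A##4 Bb4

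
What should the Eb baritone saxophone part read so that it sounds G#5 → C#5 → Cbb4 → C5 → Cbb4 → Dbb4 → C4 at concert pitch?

E#7 A#6 Abb5 A6 Abb5 Bbb5 A5

Written C4 sounds as Eb2 on the Eb baritone saxophone, so concert pitches are written a major thirteenth up.
G#5 to E#7
C#5 to A#6
Cbb4 to Abb5
C5 to A6
Cbb4 to Abb5
Dbb4 to Bbb5
C4 to A5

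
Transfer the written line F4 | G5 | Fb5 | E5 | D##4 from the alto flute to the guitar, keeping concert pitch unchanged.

C5 D6 Cb6 B5 A##4

First find concert pitch: the alto flute sounds a perfect fourth below written, so F4 G5 Fb5 E5 D##4 sounds C4 D5 Cb5 B4 A##3.
Then write for guitar: it sounds a perfect octave below written, so the part must be a perfect octave above concert.
C4 → C5
D5 → D6
Cb5 → Cb6
B4 → B5
A##3 → A##4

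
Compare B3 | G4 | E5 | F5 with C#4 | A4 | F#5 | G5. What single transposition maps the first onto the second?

up a major second

From B3 to C#4 is 2 letter names — a second of some quality.
B3 to C#4 is 2 semitones, which makes it a major second; the second version is higher, so the direction is up.
Checking another pair — F5 → G5 — gives the same interval.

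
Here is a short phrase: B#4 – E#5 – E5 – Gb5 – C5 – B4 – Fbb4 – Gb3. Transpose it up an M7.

B#4 up a major seventh is A##5.
E#5 up a major seventh is D##6.
A major seventh up from E5 gives D#6.
Gb5 up a major seventh is F6.
A major seventh up from C5 gives B5.
B4 up a major seventh is A#5.
Fbb4 up a major seventh is Ebb5.
A major seventh up from Gb3 gives F4.

A##5 D##6 D#6 F6 B5 A#5 Ebb5 F4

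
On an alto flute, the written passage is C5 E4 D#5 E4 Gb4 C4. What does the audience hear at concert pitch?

Written C4 on the alto flute sounds as G3, a perfect fourth lower; apply that shift to every note.
C5 → G4
E4 → B3
D#5 → A#4
E4 → B3
Gb4 → Db4
C4 → G3

G4 B3 A#4 B3 Db4 G3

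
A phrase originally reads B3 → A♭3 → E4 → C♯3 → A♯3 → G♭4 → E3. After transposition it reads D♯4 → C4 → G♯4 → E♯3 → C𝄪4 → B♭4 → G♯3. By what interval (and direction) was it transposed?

up a major third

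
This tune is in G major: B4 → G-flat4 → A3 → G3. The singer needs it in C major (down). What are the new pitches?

From G down to C is a perfect fifth; apply that to each pitch.
B4 gives E4
Gb4 gives Cb4
A3 gives D3
G3 gives C3

E4 Cb4 D3 C3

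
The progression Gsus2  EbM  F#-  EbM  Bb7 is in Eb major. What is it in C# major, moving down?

E#sus2 C#M D##- C#M G#7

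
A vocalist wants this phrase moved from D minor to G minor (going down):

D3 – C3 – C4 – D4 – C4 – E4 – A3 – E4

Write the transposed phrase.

G2 F2 F3 G3 F3 A3 D3 A3

From D down to G is a perfect fifth; apply that to each pitch.
D3 to G2
C3 to F2
C4 to F3
D4 to G3
C4 to F3
E4 to A3
A3 to D3
E4 to A3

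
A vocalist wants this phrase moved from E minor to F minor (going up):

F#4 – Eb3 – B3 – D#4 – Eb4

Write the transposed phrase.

From E up to F is a minor second; apply that to each pitch.
F#4 → G4
Eb3 → Fb3
B3 → C4
D#4 → E4
Eb4 → Fb4

G4 Fb3 C4 E4 Fb4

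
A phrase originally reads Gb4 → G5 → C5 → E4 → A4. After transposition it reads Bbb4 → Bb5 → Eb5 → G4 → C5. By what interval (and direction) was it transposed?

Take the first pair: Gb4 → Bbb4. G to B spans 3 letter names, so the interval is some kind of third.
Gb4 to Bbb4 is 3 semitones, which makes it a minor third; the second version is higher, so the direction is up.
Checking another pair — A4 → C5 — gives the same interval.

up a minor third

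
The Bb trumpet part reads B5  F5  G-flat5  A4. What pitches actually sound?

The Bb trumpet sounds a major second below written, so transpose each written note down a major second.
B5 → A5
F5 → Eb5
Gb5 → Fb5
A4 → G4

A5 Eb5 Fb5 G4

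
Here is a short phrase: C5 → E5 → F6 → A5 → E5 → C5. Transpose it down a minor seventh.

D4 F#4 G5 B4 F#4 D4

C5 to D4
E5 to F#4
F6 to G5
A5 to B4
E5 to F#4
C5 to D4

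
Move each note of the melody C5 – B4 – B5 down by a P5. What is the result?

C5 down a perfect fifth is F4.
B4 down a perfect fifth is E4.
B5 down a perfect fifth is E5.

F4 E4 E5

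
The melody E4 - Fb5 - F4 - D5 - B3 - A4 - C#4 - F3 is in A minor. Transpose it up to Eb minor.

A minor to Eb minor up is a diminished fifth, so every note moves up by that interval.
E4 becomes Bb4
Fb5 becomes Cbb6
F4 becomes Cb5
D5 becomes Ab5
B3 becomes F4
A4 becomes Eb5
C#4 becomes G4
F3 becomes Cb4

Bb4 Cbb6 Cb5 Ab5 F4 Eb5 G4 Cb4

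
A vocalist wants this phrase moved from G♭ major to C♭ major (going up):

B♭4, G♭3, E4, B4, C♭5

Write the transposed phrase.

Eb5 Cb4 A4 E5 Fb5

From G♭ up to C♭ is a perfect fourth; apply that to each pitch.
Bb4 -> Eb5
Gb3 -> Cb4
E4 -> A4
B4 -> E5
Cb5 -> Fb5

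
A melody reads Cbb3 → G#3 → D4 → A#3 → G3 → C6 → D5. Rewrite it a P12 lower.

Fbb1 C#2 G2 D#2 C2 F4 G3

Cbb3: a twelfth down reaches F, and 19 semitones makes it Fbb1.
G#3: a twelfth down reaches C, and 19 semitones makes it C#2.
D4: a twelfth down reaches G, and 19 semitones makes it G2.
A perfect twelfth down from A#3 gives D#2.
A perfect twelfth down from G3 gives C2.
A perfect twelfth down from C6 gives F4.
D5: a twelfth down reaches G, and 19 semitones makes it G3.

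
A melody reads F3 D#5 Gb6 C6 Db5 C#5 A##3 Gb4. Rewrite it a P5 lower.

Bb2 G#4 Cb6 F5 Gb4 F#4 D##3 Cb4

F3 → Bb2
D#5 → G#4
Gb6 → Cb6
C6 → F5
Db5 → Gb4
C#5 → F#4
A##3 → D##3
Gb4 → Cb4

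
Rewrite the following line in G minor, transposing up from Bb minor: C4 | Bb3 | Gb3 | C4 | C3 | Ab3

A4 G4 Eb4 A4 A3 F4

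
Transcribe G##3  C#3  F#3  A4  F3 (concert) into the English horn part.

D##4 G#3 C#4 E5 C4

The English horn sounds a perfect fifth below written, so the written part must be a perfect fifth above concert — transpose each note up.
G##3 to D##4
C#3 to G#3
F#3 to C#4
A4 to E5
F3 to C4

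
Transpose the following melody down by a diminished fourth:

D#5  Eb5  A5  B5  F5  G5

D#5: a fourth down reaches A, and 4 semitones makes it A##4.
Eb5 down a diminished fourth is B4.
A diminished fourth down from A5 gives E#5.
A diminished fourth down from B5 gives F##5.
F5 down a diminished fourth is C#5.
G5: a fourth down reaches D, and 4 semitones makes it D#5.

A##4 B4 E#5 F##5 C#5 D#5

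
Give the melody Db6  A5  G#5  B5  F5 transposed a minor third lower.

Bb5 F#5 E#5 G#5 D5

Db6 to Bb5
A5 to F#5
G#5 to E#5
B5 to G#5
F5 to D5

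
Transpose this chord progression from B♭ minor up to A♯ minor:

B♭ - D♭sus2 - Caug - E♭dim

A# C#sus2 B#aug D#dim

B♭ minor up to A♯ minor is an augmented seventh; each chord root moves by that interval while the quality stays the same.
B♭: root B♭ up an augmented seventh → A#, giving A#.
D♭sus2: root D♭ up an augmented seventh → C#, giving C#sus2.
Caug: root C up an augmented seventh → B#, giving B#aug.
E♭dim: root E♭ up an augmented seventh → D#, giving D#dim.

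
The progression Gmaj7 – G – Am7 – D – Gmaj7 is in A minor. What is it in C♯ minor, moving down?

A minor down to C♯ minor is a minor sixth; each chord root moves by that interval while the quality stays the same.
Gmaj7: root G down a minor sixth → B, giving Bmaj7.
G: root G down a minor sixth → B, giving B.
Am7: root A down a minor sixth → C#, giving C#m7.
D: root D down a minor sixth → F#, giving F#.
Gmaj7: root G down a minor sixth → B, giving Bmaj7.

Bmaj7 B C#m7 F# Bmaj7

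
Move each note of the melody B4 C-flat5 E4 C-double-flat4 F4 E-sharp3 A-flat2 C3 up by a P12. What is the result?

F#6 Gb6 B5 Gbb5 C6 B#4 Eb4 G4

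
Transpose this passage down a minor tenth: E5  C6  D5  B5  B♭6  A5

C#4 A4 B3 G#4 G5 F#4

E5 down a minor tenth is C#4.
A minor tenth down from C6 gives A4.
A minor tenth down from D5 gives B3.
B5 down a minor tenth is G#4.
Bb6 down a minor tenth is G5.
A5: a tenth down reaches F, and 15 semitones makes it F#4.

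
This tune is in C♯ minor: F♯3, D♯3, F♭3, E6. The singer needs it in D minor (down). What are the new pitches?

From C♯ down to D is a major seventh; apply that to each pitch.
F#3 to G2
D#3 to E2
Fb3 to Gbb2
E6 to F5

G2 E2 Gbb2 F5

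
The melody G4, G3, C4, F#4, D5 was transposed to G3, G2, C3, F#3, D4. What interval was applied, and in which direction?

From G4 to G3 is 8 letter names — an octave of some quality.
G3 to G4 is 12 semitones, which makes it a perfect octave; the second version is lower, so the direction is down.
Checking another pair — D5 → D4 — gives the same interval.

down a perfect octave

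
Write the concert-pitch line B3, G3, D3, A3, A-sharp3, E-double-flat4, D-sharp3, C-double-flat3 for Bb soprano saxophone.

The Bb soprano saxophone sounds a major second below written, so the written part must be a major second above concert — transpose each note up.
B3 → C#4
G3 → A3
D3 → E3
A3 → B3
A#3 → B#3
Ebb4 → Fb4
D#3 → E#3
Cbb3 → Dbb3

C#4 A3 E3 B3 B#3 Fb4 E#3 Dbb3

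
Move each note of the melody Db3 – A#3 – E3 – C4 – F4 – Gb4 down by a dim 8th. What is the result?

D2 A##2 E#2 C#3 F#3 G3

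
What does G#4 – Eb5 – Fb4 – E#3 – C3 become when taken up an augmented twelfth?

D##6 B6 C6 B##4 G#4

G#4: a twelfth up reaches D, and 20 semitones makes it D##6.
Eb5 up an augmented twelfth is B6.
Fb4 up an augmented twelfth is C6.
E#3: a twelfth up reaches B, and 20 semitones makes it B##4.
An augmented twelfth up from C3 gives G#4.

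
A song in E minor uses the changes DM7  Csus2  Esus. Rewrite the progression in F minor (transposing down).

EbM7 Dbsus2 Fsus

E minor down to F minor is a major seventh; each chord root moves by that interval while the quality stays the same.
DM7: root D down a major seventh → Eb, giving EbM7.
Csus2: root C down a major seventh → Db, giving Dbsus2.
Esus: root E down a major seventh → F, giving Fsus.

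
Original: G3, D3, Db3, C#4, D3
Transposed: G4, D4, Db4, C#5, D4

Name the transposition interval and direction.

up a perfect octave

Take the first pair: G3 → G4. G to G spans 8 letter names, so the interval is some kind of octave.
G3 to G4 is 12 semitones, which makes it a perfect octave; the second version is higher, so the direction is up.
Checking another pair — D3 → D4 — gives the same interval.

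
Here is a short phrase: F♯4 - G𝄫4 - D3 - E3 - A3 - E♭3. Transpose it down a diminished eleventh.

C##3 Db3 A#1 B#1 E#2 B1

F#4 -> C##3
Gbb4 -> Db3
D3 -> A#1
E3 -> B#1
A3 -> E#2
Eb3 -> B1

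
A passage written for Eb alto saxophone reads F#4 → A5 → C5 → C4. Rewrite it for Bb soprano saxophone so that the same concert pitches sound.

First find concert pitch: the Eb alto saxophone sounds a major sixth below written, so F#4 A5 C5 C4 sounds A3 C5 Eb4 Eb3.
Then write for Bb soprano saxophone: it sounds a major second below written, so the part must be a major second above concert.
A3 → B3
C5 → D5
Eb4 → F4
Eb3 → F3

B3 D5 F4 F3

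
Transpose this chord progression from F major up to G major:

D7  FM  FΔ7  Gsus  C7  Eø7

F major up to G major is a major second; each chord root moves by that interval while the quality stays the same.
D7: root D up a major second → E, giving E7.
FM: root F up a major second → G, giving GM.
FΔ7: root F up a major second → G, giving GΔ7.
Gsus: root G up a major second → A, giving Asus.
C7: root C up a major second → D, giving D7.
Eø7: root E up a major second → F#, giving F#ø7.

E7 GM GΔ7 Asus D7 F#ø7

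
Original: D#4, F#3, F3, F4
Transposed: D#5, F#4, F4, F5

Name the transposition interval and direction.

up a perfect octave

From D#4 to D#5 is 8 letter names — an octave of some quality.
D#4 to D#5 is 12 semitones, which makes it a perfect octave; the second version is higher, so the direction is up.
Checking another pair — F4 → F5 — gives the same interval.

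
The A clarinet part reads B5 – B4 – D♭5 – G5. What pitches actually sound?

G#5 G#4 Bb4 E5

Written C4 on the A clarinet sounds as A3, a minor third lower; apply that shift to every note.
B5 gives G#5
B4 gives G#4
Db5 gives Bb4
G5 gives E5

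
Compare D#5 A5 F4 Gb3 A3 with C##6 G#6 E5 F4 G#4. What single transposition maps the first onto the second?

From D#5 to C##6 is 7 letter names — a seventh of some quality.
D#5 to C##6 is 11 semitones, which makes it a major seventh; the second version is higher, so the direction is up.
Checking another pair — A3 → G#4 — gives the same interval.

up a major seventh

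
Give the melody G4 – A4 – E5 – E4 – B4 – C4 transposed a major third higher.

G4 → B4
A4 → C#5
E5 → G#5
E4 → G#4
B4 → D#5
C4 → E4

B4 C#5 G#5 G#4 D#5 E4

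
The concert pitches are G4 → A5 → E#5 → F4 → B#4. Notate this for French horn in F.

Written C4 sounds as F3 on the French horn in F, so concert pitches are written a perfect fifth up.
G4 -> D5
A5 -> E6
E#5 -> B#5
F4 -> C5
B#4 -> F##5

D5 E6 B#5 C5 F##5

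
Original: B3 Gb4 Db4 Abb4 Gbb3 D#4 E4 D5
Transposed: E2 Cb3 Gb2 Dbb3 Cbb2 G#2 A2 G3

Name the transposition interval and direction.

Take the first pair: B3 → E2. B to E spans 12 letter names, so the interval is some kind of twelfth.
E2 to B3 is 19 semitones, which makes it a perfect twelfth; the second version is lower, so the direction is down.
Checking another pair — D5 → G3 — gives the same interval.

down a perfect twelfth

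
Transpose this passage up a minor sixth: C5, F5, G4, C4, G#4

Ab5 Db6 Eb5 Ab4 E5

A minor sixth up from C5 gives Ab5.
F5 up a minor sixth is Db6.
A minor sixth up from G4 gives Eb5.
C4 up a minor sixth is Ab4.
G#4: a sixth up reaches E, and 8 semitones makes it E5.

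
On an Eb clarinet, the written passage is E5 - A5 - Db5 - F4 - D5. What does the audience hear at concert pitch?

Written C4 on the Eb clarinet sounds as Eb4, a minor third higher; apply that shift to every note.
E5 to G5
A5 to C6
Db5 to Fb5
F4 to Ab4
D5 to F5

G5 C6 Fb5 Ab4 F5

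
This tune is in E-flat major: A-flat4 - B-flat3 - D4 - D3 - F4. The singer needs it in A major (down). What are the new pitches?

D4 E3 G#3 G#2 B3

E-flat major to A major down is a diminished fifth, so every note moves down by that interval.
Ab4 to D4
Bb3 to E3
D4 to G#3
D3 to G#2
F4 to B3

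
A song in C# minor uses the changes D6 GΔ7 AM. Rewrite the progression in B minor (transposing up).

C6 FΔ7 GM

C# minor up to B minor is a minor seventh; each chord root moves by that interval while the quality stays the same.
D6: root D up a minor seventh → C, giving C6.
GΔ7: root G up a minor seventh → F, giving FΔ7.
AM: root A up a minor seventh → G, giving GM.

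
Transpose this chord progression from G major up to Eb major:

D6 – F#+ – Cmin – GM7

Bb6 D+ Abmin EbM7

G major up to Eb major is a minor sixth; each chord root moves by that interval while the quality stays the same.
D6: root D up a minor sixth → Bb, giving Bb6.
F#+: root F# up a minor sixth → D, giving D+.
Cmin: root C up a minor sixth → Ab, giving Abmin.
GM7: root G up a minor sixth → Eb, giving EbM7.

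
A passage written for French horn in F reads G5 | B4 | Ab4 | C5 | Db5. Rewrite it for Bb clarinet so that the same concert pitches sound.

First find concert pitch: the French horn in F sounds a perfect fifth below written, so G5 B4 Ab4 C5 Db5 sounds C5 E4 Db4 F4 Gb4.
Then write for Bb clarinet: it sounds a major second below written, so the part must be a major second above concert.
C5 → D5
E4 → F#4
Db4 → Eb4
F4 → G4
Gb4 → Ab4

D5 F#4 Eb4 G4 Ab4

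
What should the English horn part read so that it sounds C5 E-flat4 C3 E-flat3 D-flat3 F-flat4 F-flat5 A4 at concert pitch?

The English horn sounds a perfect fifth below written, so the written part must be a perfect fifth above concert — transpose each note up.
C5 gives G5
Eb4 gives Bb4
C3 gives G3
Eb3 gives Bb3
Db3 gives Ab3
Fb4 gives Cb5
Fb5 gives Cb6
A4 gives E5

G5 Bb4 G3 Bb3 Ab3 Cb5 Cb6 E5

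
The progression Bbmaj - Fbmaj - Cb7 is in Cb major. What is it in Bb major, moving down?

Amaj Ebmaj Bb7

Cb major down to Bb major is a minor second; each chord root moves by that interval while the quality stays the same.
Bbmaj: root Bb down a minor second → A, giving Amaj.
Fbmaj: root Fb down a minor second → Eb, giving Ebmaj.
Cb7: root Cb down a minor second → Bb, giving Bb7.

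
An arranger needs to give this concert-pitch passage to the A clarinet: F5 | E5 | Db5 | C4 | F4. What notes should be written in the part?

Ab5 G5 Fb5 Eb4 Ab4

Written C4 sounds as A3 on the A clarinet, so concert pitches are written a minor third up.
F5 to Ab5
E5 to G5
Db5 to Fb5
C4 to Eb4
F4 to Ab4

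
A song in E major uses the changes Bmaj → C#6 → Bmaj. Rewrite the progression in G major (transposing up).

E major up to G major is a minor third; each chord root moves by that interval while the quality stays the same.
Bmaj: root B up a minor third → D, giving Dmaj.
C#6: root C# up a minor third → E, giving E6.
Bmaj: root B up a minor third → D, giving Dmaj.

Dmaj E6 Dmaj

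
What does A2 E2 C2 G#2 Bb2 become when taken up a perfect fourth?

D3 A2 F2 C#3 Eb3

A2 up a perfect fourth is D3.
E2: a fourth up reaches A, and 5 semitones makes it A2.
A perfect fourth up from C2 gives F2.
G#2 up a perfect fourth is C#3.
A perfect fourth up from Bb2 gives Eb3.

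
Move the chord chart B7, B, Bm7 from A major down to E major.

F#7 F# F#m7

A major down to E major is a perfect fourth; each chord root moves by that interval while the quality stays the same.
B7: root B down a perfect fourth → F#, giving F#7.
B: root B down a perfect fourth → F#, giving F#.
Bm7: root B down a perfect fourth → F#, giving F#m7.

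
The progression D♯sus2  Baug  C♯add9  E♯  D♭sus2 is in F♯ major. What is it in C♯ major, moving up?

A#sus2 F#aug G#add9 B# Absus2

F♯ major up to C♯ major is a perfect fifth; each chord root moves by that interval while the quality stays the same.
D♯sus2: root D♯ up a perfect fifth → A#, giving A#sus2.
Baug: root B up a perfect fifth → F#, giving F#aug.
C♯add9: root C♯ up a perfect fifth → G#, giving G#add9.
E♯: root E♯ up a perfect fifth → B#, giving B#.
D♭sus2: root D♭ up a perfect fifth → Ab, giving Absus2.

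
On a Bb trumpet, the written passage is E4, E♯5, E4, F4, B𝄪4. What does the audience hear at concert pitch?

D4 D#5 D4 Eb4 A##4

Written C4 on the Bb trumpet sounds as Bb3, a major second lower; apply that shift to every note.
E4 gives D4
E#5 gives D#5
E4 gives D4
F4 gives Eb4
B##4 gives A##4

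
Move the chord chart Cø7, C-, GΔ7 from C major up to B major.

Bø7 B- F#Δ7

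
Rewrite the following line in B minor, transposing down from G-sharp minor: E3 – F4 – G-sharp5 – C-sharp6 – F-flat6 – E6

G2 Ab3 B4 E5 Abb5 G5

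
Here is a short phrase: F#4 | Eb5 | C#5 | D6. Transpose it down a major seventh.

G3 Fb4 D4 Eb5

F#4 gives G3
Eb5 gives Fb4
C#5 gives D4
D6 gives Eb5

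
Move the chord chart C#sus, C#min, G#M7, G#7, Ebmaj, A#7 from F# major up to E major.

Bsus Bmin F#M7 F#7 Dbmaj G#7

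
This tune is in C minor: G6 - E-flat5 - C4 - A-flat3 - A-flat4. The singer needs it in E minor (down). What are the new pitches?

C minor to E minor down is a minor sixth, so every note moves down by that interval.
G6 → B5
Eb5 → G4
C4 → E3
Ab3 → C3
Ab4 → C4

B5 G4 E3 C3 C4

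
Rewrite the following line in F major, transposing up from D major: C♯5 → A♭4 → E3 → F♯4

E5 Cb5 G3 A4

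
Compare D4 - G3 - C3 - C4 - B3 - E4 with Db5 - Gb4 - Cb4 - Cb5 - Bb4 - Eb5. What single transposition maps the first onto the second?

up a diminished octave

Take the first pair: D4 → Db5. D to D spans 8 letter names, so the interval is some kind of octave.
D4 to Db5 is 11 semitones, which makes it a diminished octave; the second version is higher, so the direction is up.
Checking another pair — E4 → Eb5 — gives the same interval.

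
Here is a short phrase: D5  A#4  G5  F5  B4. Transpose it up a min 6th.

Bb5 F#5 Eb6 Db6 G5

D5 becomes Bb5
A#4 becomes F#5
G5 becomes Eb6
F5 becomes Db6
B4 becomes G5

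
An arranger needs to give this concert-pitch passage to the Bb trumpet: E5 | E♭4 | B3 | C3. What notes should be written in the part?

F#5 F4 C#4 D3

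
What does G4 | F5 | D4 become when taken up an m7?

F5 Eb6 C5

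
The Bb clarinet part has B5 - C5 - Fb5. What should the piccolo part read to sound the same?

A4 Bb3 Ebb4

First find concert pitch: the Bb clarinet sounds a major second below written, so B5 C5 Fb5 sounds A5 Bb4 Ebb5.
Then write for piccolo: it sounds a perfect octave above written, so the part must be a perfect octave below concert.
A5 → A4
Bb4 → Bb3
Ebb5 → Ebb4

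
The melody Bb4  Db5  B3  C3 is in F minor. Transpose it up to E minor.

A5 C6 A#4 B3

From F up to E is a major seventh; apply that to each pitch.
Bb4 becomes A5
Db5 becomes C6
B3 becomes A#4
C3 becomes B3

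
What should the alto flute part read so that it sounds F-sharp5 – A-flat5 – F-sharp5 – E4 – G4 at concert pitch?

B5 Db6 B5 A4 C5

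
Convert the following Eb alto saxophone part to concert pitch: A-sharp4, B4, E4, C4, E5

C#4 D4 G3 Eb3 G4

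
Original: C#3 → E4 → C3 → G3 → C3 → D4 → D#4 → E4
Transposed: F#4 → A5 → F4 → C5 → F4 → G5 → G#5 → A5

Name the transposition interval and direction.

up a perfect eleventh

Take the first pair: C#3 → F#4. C to F spans 11 letter names, so the interval is some kind of eleventh.
C#3 to F#4 is 17 semitones, which makes it a perfect eleventh; the second version is higher, so the direction is up.
Checking another pair — E4 → A5 — gives the same interval.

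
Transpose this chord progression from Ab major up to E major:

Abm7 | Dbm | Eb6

Em7 Am B6

Ab major up to E major is an augmented fifth; each chord root moves by that interval while the quality stays the same.
Abm7: root Ab up an augmented fifth → E, giving Em7.
Dbm: root Db up an augmented fifth → A, giving Am.
Eb6: root Eb up an augmented fifth → B, giving B6.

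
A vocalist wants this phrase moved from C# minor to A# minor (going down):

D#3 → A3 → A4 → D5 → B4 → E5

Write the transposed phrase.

B#2 F#3 F#4 B4 G#4 C#5

C# minor to A# minor down is a minor third, so every note moves down by that interval.
D#3 -> B#2
A3 -> F#3
A4 -> F#4
D5 -> B4
B4 -> G#4
E5 -> C#5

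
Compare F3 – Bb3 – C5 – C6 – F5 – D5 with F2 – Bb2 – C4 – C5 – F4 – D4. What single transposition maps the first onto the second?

From F3 to F2 is 8 letter names — an octave of some quality.
F2 to F3 is 12 semitones, which makes it a perfect octave; the second version is lower, so the direction is down.
Checking another pair — D5 → D4 — gives the same interval.

down a perfect octave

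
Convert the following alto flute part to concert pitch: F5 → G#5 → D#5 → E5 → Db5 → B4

The alto flute sounds a perfect fourth below written, so transpose each written note down a perfect fourth.
F5 -> C5
G#5 -> D#5
D#5 -> A#4
E5 -> B4
Db5 -> Ab4
B4 -> F#4

C5 D#5 A#4 B4 Ab4 F#4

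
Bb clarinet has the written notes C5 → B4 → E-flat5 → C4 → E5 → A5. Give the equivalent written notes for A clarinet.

Db5 C5 Fb5 Db4 F5 Bb5

First find concert pitch: the Bb clarinet sounds a major second below written, so C5 B4 E-flat5 C4 E5 A5 sounds Bb4 A4 Db5 Bb3 D5 G5.
Then write for A clarinet: it sounds a minor third below written, so the part must be a minor third above concert.
Bb4 → Db5
A4 → C5
Db5 → Fb5
Bb3 → Db4
D5 → F5
G5 → Bb5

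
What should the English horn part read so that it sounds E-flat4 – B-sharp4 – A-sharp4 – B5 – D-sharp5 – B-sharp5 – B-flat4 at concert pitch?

The English horn sounds a perfect fifth below written, so the written part must be a perfect fifth above concert — transpose each note up.
Eb4 becomes Bb4
B#4 becomes F##5
A#4 becomes E#5
B5 becomes F#6
D#5 becomes A#5
B#5 becomes F##6
Bb4 becomes F5

Bb4 F##5 E#5 F#6 A#5 F##6 F5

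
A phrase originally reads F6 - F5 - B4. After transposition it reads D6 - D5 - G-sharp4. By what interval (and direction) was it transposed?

down a minor third

From F6 to D6 is 3 letter names — a third of some quality.
D6 to F6 is 3 semitones, which makes it a minor third; the second version is lower, so the direction is down.
Checking another pair — B4 → G#4 — gives the same interval.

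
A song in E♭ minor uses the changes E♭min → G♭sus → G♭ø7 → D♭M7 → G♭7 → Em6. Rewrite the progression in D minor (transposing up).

Dmin Fsus Fø7 CM7 F7 D#m6

E♭ minor up to D minor is a major seventh; each chord root moves by that interval while the quality stays the same.
E♭min: root E♭ up a major seventh → D, giving Dmin.
G♭sus: root G♭ up a major seventh → F, giving Fsus.
G♭ø7: root G♭ up a major seventh → F, giving Fø7.
D♭M7: root D♭ up a major seventh → C, giving CM7.
G♭7: root G♭ up a major seventh → F, giving F7.
Em6: root E up a major seventh → D#, giving D#m6.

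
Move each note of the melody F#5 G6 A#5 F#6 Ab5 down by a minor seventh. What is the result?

F#5 → G#4
G6 → A5
A#5 → B#4
F#6 → G#5
Ab5 → Bb4

G#4 A5 B#4 G#5 Bb4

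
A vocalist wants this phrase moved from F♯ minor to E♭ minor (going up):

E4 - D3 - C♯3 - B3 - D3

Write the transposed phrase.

Db5 Cb4 Bb3 Ab4 Cb4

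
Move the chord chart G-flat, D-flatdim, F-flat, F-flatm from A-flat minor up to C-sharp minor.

A-flat minor up to C-sharp minor is an augmented third; each chord root moves by that interval while the quality stays the same.
G-flat: root G-flat up an augmented third → B, giving B.
D-flatdim: root D-flat up an augmented third → F#, giving F#dim.
F-flat: root F-flat up an augmented third → A, giving A.
F-flatm: root F-flat up an augmented third → A, giving Am.

B F#dim A Am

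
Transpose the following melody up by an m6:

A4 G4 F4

F5 Eb5 Db5

A4 to F5
G4 to Eb5
F4 to Db5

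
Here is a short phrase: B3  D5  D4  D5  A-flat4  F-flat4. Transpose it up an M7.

B3 gives A#4
D5 gives C#6
D4 gives C#5
D5 gives C#6
Ab4 gives G5
Fb4 gives Eb5

A#4 C#6 C#5 C#6 G5 Eb5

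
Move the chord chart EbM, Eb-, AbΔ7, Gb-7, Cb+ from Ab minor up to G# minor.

D#M D#- G#Δ7 F#-7 B+

Ab minor up to G# minor is an augmented seventh; each chord root moves by that interval while the quality stays the same.
EbM: root Eb up an augmented seventh → D#, giving D#M.
Eb-: root Eb up an augmented seventh → D#, giving D#-.
AbΔ7: root Ab up an augmented seventh → G#, giving G#Δ7.
Gb-7: root Gb up an augmented seventh → F#, giving F#-7.
Cb+: root Cb up an augmented seventh → B, giving B+.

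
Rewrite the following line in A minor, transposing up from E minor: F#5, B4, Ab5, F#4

B5 E5 Db6 B4

E minor to A minor up is a perfect fourth, so every note moves up by that interval.
F#5 gives B5
B4 gives E5
Ab5 gives Db6
F#4 gives B4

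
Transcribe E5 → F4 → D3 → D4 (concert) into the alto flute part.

Written C4 sounds as G3 on the alto flute, so concert pitches are written a perfect fourth up.
E5 becomes A5
F4 becomes Bb4
D3 becomes G3
D4 becomes G4

A5 Bb4 G3 G4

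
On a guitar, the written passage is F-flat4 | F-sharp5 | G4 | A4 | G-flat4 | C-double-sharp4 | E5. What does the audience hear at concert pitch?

Fb3 F#4 G3 A3 Gb3 C##3 E4

The guitar sounds a perfect octave below written, so transpose each written note down a perfect octave.
Fb4 to Fb3
F#5 to F#4
G4 to G3
A4 to A3
Gb4 to Gb3
C##4 to C##3
E5 to E4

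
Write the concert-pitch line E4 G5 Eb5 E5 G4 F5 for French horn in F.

B4 D6 Bb5 B5 D5 C6

The French horn in F sounds a perfect fifth below written, so the written part must be a perfect fifth above concert — transpose each note up.
E4 becomes B4
G5 becomes D6
Eb5 becomes Bb5
E5 becomes B5
G4 becomes D5
F5 becomes C6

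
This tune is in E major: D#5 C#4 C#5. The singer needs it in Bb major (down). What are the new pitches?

From E down to Bb is an augmented fourth; apply that to each pitch.
D#5 -> A4
C#4 -> G3
C#5 -> G4

A4 G3 G4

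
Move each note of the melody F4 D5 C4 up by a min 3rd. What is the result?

Ab4 F5 Eb4

F4 up a minor third is Ab4.
D5: a third up reaches F, and 3 semitones makes it F5.
C4 up a minor third is Eb4.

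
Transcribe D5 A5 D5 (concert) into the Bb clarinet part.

E5 B5 E5

Written C4 sounds as Bb3 on the Bb clarinet, so concert pitches are written a major second up.
D5 to E5
A5 to B5
D5 to E5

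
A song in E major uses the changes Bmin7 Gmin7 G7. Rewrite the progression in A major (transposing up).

E major up to A major is a perfect fourth; each chord root moves by that interval while the quality stays the same.
Bmin7: root B up a perfect fourth → E, giving Emin7.
Gmin7: root G up a perfect fourth → C, giving Cmin7.
G7: root G up a perfect fourth → C, giving C7.

Emin7 Cmin7 C7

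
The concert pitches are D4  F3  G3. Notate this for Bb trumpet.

E4 G3 A3

Written C4 sounds as Bb3 on the Bb trumpet, so concert pitches are written a major second up.
D4 → E4
F3 → G3
G3 → A3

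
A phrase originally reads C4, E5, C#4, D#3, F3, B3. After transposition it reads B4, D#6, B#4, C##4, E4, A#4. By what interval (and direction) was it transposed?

From C4 to B4 is 7 letter names — a seventh of some quality.
C4 to B4 is 11 semitones, which makes it a major seventh; the second version is higher, so the direction is up.
Checking another pair — B3 → A#4 — gives the same interval.

up a major seventh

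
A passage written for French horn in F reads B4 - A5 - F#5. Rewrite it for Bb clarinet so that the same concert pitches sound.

First find concert pitch: the French horn in F sounds a perfect fifth below written, so B4 A5 F#5 sounds E4 D5 B4.
Then write for Bb clarinet: it sounds a major second below written, so the part must be a major second above concert.
E4 → F#4
D5 → E5
B4 → C#5

F#4 E5 C#5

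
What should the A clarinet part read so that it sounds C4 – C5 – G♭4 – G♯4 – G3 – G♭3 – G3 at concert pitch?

Eb4 Eb5 Bbb4 B4 Bb3 Bbb3 Bb3

Written C4 sounds as A3 on the A clarinet, so concert pitches are written a minor third up.
C4 becomes Eb4
C5 becomes Eb5
Gb4 becomes Bbb4
G#4 becomes B4
G3 becomes Bb3
Gb3 becomes Bbb3
G3 becomes Bb3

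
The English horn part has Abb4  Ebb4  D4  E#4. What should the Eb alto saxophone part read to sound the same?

First find concert pitch: the English horn sounds a perfect fifth below written, so Abb4 Ebb4 D4 E#4 sounds Dbb4 Abb3 G3 A#3.
Then write for Eb alto saxophone: it sounds a major sixth below written, so the part must be a major sixth above concert.
Dbb4 → Bbb4
Abb3 → Fb4
G3 → E4
A#3 → F##4

Bbb4 Fb4 E4 F##4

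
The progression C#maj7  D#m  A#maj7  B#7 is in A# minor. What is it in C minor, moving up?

A# minor up to C minor is a diminished third; each chord root moves by that interval while the quality stays the same.
C#maj7: root C# up a diminished third → Eb, giving Ebmaj7.
D#m: root D# up a diminished third → F, giving Fm.
A#maj7: root A# up a diminished third → C, giving Cmaj7.
B#7: root B# up a diminished third → D, giving D7.

Ebmaj7 Fm Cmaj7 D7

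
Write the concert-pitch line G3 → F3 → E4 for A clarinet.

Written C4 sounds as A3 on the A clarinet, so concert pitches are written a minor third up.
G3 becomes Bb3
F3 becomes Ab3
E4 becomes G4

Bb3 Ab3 G4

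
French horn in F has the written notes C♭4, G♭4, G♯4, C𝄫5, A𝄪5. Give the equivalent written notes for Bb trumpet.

Gb3 Db4 D#4 Gbb4 E##5

First find concert pitch: the French horn in F sounds a perfect fifth below written, so C♭4 G♭4 G♯4 C𝄫5 A𝄪5 sounds Fb3 Cb4 C#4 Fbb4 D##5.
Then write for Bb trumpet: it sounds a major second below written, so the part must be a major second above concert.
Fb3 → Gb3
Cb4 → Db4
C#4 → D#4
Fbb4 → Gbb4
D##5 → E##5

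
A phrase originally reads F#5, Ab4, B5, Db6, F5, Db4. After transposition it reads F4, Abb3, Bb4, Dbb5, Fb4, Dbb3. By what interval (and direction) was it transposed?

From F#5 to F4 is 8 letter names — an octave of some quality.
F4 to F#5 is 13 semitones, which makes it an augmented octave; the second version is lower, so the direction is down.
Checking another pair — Db4 → Dbb3 — gives the same interval.

down an augmented octave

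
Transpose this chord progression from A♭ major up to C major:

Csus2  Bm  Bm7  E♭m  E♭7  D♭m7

Esus2 D#m D#m7 Gm G7 Fm7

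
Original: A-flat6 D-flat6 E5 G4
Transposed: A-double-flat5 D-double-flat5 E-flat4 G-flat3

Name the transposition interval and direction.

From Ab6 to Abb5 is 8 letter names — an octave of some quality.
Abb5 to Ab6 is 13 semitones, which makes it an augmented octave; the second version is lower, so the direction is down.
Checking another pair — G4 → Gb3 — gives the same interval.

down an augmented octave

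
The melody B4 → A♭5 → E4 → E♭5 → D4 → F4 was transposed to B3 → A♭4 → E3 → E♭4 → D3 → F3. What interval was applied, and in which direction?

down a perfect octave

Take the first pair: B4 → B3. B to B spans 8 letter names, so the interval is some kind of octave.
B3 to B4 is 12 semitones, which makes it a perfect octave; the second version is lower, so the direction is down.
Checking another pair — F4 → F3 — gives the same interval.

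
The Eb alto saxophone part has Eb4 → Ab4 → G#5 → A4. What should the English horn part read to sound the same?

Db4 Gb4 F#5 G4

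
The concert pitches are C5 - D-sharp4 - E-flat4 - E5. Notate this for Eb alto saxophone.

A5 B#4 C5 C#6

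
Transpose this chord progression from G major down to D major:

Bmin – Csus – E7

F#min Gsus B7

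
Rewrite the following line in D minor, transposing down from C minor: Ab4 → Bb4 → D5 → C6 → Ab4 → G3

From C down to D is a minor seventh; apply that to each pitch.
Ab4 becomes Bb3
Bb4 becomes C4
D5 becomes E4
C6 becomes D5
Ab4 becomes Bb3
G3 becomes A2

Bb3 C4 E4 D5 Bb3 A2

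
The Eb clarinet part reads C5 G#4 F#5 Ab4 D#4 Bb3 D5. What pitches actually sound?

Eb5 B4 A5 Cb5 F#4 Db4 F5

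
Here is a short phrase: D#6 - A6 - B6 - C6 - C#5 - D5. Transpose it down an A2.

C6 Gb6 Ab6 Bbb5 Bb4 Cb5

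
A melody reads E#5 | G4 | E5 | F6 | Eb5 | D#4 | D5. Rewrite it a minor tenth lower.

C##4 E3 C#4 D5 C4 B#2 B3

E#5 down a minor tenth is C##4.
G4: a tenth down reaches E, and 15 semitones makes it E3.
A minor tenth down from E5 gives C#4.
A minor tenth down from F6 gives D5.
A minor tenth down from Eb5 gives C4.
D#4 down a minor tenth is B#2.
D5: a tenth down reaches B, and 15 semitones makes it B3.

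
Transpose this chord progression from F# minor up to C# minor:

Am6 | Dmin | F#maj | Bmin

Em6 Amin C#maj F#min

F# minor up to C# minor is a perfect fifth; each chord root moves by that interval while the quality stays the same.
Am6: root A up a perfect fifth → E, giving Em6.
Dmin: root D up a perfect fifth → A, giving Amin.
F#maj: root F# up a perfect fifth → C#, giving C#maj.
Bmin: root B up a perfect fifth → F#, giving F#min.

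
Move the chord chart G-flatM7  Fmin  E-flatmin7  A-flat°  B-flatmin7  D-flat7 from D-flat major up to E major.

AM7 G#min F#min7 B° C#min7 E7

D-flat major up to E major is an augmented second; each chord root moves by that interval while the quality stays the same.
G-flatM7: root G-flat up an augmented second → A, giving AM7.
Fmin: root F up an augmented second → G#, giving G#min.
E-flatmin7: root E-flat up an augmented second → F#, giving F#min7.
A-flat°: root A-flat up an augmented second → B, giving B°.
B-flatmin7: root B-flat up an augmented second → C#, giving C#min7.
D-flat7: root D-flat up an augmented second → E, giving E7.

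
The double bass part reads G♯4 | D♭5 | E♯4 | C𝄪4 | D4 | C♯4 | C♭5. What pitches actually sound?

Written C4 on the double bass sounds as C3, a perfect octave lower; apply that shift to every note.
G#4 to G#3
Db5 to Db4
E#4 to E#3
C##4 to C##3
D4 to D3
C#4 to C#3
Cb5 to Cb4

G#3 Db4 E#3 C##3 D3 C#3 Cb4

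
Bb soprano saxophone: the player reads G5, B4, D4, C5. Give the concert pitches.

The Bb soprano saxophone sounds a major second below written, so transpose each written note down a major second.
G5 -> F5
B4 -> A4
D4 -> C4
C5 -> Bb4

F5 A4 C4 Bb4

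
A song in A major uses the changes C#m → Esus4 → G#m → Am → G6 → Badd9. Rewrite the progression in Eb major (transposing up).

A major up to Eb major is a diminished fifth; each chord root moves by that interval while the quality stays the same.
C#m: root C# up a diminished fifth → G, giving Gm.
Esus4: root E up a diminished fifth → Bb, giving Bbsus4.
G#m: root G# up a diminished fifth → D, giving Dm.
Am: root A up a diminished fifth → Eb, giving Ebm.
G6: root G up a diminished fifth → Db, giving Db6.
Badd9: root B up a diminished fifth → F, giving Fadd9.

Gm Bbsus4 Dm Ebm Db6 Fadd9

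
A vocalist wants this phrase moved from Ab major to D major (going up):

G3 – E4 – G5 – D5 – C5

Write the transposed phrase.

Ab major to D major up is an augmented fourth, so every note moves up by that interval.
G3 -> C#4
E4 -> A#4
G5 -> C#6
D5 -> G#5
C5 -> F#5

C#4 A#4 C#6 G#5 F#5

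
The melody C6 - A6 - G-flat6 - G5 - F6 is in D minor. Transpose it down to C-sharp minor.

D minor to C-sharp minor down is a minor second, so every note moves down by that interval.
C6 gives B5
A6 gives G#6
Gb6 gives F6
G5 gives F#5
F6 gives E6

B5 G#6 F6 F#5 E6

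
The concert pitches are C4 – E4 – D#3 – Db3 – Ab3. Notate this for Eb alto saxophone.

A4 C#5 B#3 Bb3 F4

Written C4 sounds as Eb3 on the Eb alto saxophone, so concert pitches are written a major sixth up.
C4 gives A4
E4 gives C#5
D#3 gives B#3
Db3 gives Bb3
Ab3 gives F4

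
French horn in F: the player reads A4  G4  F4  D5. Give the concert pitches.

D4 C4 Bb3 G4

The French horn in F sounds a perfect fifth below written, so transpose each written note down a perfect fifth.
A4 gives D4
G4 gives C4
F4 gives Bb3
D5 gives G4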